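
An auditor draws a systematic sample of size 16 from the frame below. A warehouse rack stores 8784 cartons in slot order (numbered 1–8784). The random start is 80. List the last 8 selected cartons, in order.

k = N/n = 8784/16 = 549
9th selection = 80 + 8×549 = 4472
10th: 4472 + 549 = 5021
11th: 5021 + 549 = 5570
12th: 5570 + 549 = 6119
13th: 6119 + 549 = 6668
14th: 6668 + 549 = 7217
15th: 7217 + 549 = 7766
16th: 7766 + 549 = 8315

4472, 5021, 5570, 6119, 6668, 7217, 7766, 8315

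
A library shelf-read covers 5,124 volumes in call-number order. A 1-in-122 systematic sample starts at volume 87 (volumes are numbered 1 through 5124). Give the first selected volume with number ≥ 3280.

3381

k = 122
Steps past start: ⌈(3280 − 87)/122⌉ = ⌈3193/122⌉ = 27
Selected volume: 87 + 27×122 = 3381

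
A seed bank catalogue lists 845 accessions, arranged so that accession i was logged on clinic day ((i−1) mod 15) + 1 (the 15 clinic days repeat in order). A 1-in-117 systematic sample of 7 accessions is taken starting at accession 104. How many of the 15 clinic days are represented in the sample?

Consecutive selections differ by k = 117, so their clinic day numbers differ by 117 mod 15 = 12.
gcd(117, 15) = 3, so the sample visits 15/3 = 5 distinct residues mod 15.
Start 104 is clinic day 14; the clinic days hit are 2, 5, 8, 11, 14.

5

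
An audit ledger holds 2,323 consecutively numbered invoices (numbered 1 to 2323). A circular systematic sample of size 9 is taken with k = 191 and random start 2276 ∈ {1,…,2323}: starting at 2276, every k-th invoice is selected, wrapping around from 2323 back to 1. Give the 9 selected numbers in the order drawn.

Selection 1: 2276
Selection 2: 2276 + 191 = 2467 → 2467 − 2323 = 144
Selection 3: 144 + 191 = 335
Selection 4: 335 + 191 = 526
Selection 5: 526 + 191 = 717
Selection 6: 717 + 191 = 908
Selection 7: 908 + 191 = 1099
Selection 8: 1099 + 191 = 1290
Selection 9: 1290 + 191 = 1481

2276, 144, 335, 526, 717, 908, 1099, 1290, 1481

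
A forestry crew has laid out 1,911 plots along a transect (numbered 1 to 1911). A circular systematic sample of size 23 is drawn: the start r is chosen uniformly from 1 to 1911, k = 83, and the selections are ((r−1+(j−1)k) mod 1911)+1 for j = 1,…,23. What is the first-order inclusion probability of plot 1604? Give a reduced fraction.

23/1911

For each position j, as r ranges over 1…1911 the j-th selection hits every plot exactly once, so plot 1604 is selected for exactly 23 of the 1911 starts.
Inclusion probability = 23/1911.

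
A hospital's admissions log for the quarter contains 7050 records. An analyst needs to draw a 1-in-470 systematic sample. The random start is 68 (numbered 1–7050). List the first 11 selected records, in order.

68, 538, 1008, 1478, 1948, 2418, 2888, 3358, 3828, 4298, 4768

record 1: 68
record 2: 68 + 470 = 538
record 3: 538 + 470 = 1008
record 4: 1008 + 470 = 1478
record 5: 1478 + 470 = 1948
record 6: 1948 + 470 = 2418
record 7: 2418 + 470 = 2888
record 8: 2888 + 470 = 3358
record 9: 3358 + 470 = 3828
record 10: 3828 + 470 = 4298
record 11: 4298 + 470 = 4768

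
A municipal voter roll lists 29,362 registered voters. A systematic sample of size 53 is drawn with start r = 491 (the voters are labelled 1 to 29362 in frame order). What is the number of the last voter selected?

29299

k = 29362/53 = 554
53rd selection = r + (53−1)·k = 491 + 52×554 = 491 + 28808 = 29299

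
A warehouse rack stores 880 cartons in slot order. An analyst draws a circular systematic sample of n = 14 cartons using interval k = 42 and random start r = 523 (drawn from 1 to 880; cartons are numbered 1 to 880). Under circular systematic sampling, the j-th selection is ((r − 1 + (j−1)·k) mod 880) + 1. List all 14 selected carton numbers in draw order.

523, 565, 607, 649, 691, 733, 775, 817, 859, 21, 63, 105, 147, 189

Selection 1: 523
Selection 2: 523 + 42 = 565
Selection 3: 565 + 42 = 607
Selection 4: 607 + 42 = 649
Selection 5: 649 + 42 = 691
Selection 6: 691 + 42 = 733
Selection 7: 733 + 42 = 775
Selection 8: 775 + 42 = 817
Selection 9: 817 + 42 = 859
Selection 10: 859 + 42 = 901 → 901 − 880 = 21
Selection 11: 21 + 42 = 63
Selection 12: 63 + 42 = 105
Selection 13: 105 + 42 = 147
Selection 14: 147 + 42 = 189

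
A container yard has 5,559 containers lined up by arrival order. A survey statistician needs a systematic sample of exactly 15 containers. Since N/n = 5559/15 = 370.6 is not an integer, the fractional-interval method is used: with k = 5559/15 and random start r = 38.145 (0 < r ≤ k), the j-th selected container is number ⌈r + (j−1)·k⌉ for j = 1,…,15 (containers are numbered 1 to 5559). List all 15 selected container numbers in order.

39, 409, 780, 1150, 1521, 1892, 2262, 2633, 3003, 3374, 3745, 4115, 4486, 4856, 5227

j=1: r + 0k = 38.145 → ⌈·⌉ = 39
j=2: r + 1k = 408.745 → ⌈·⌉ = 409
j=3: r + 2k = 779.345 → ⌈·⌉ = 780
j=4: r + 3k = 1149.945 → ⌈·⌉ = 1150
j=5: r + 4k = 1520.545 → ⌈·⌉ = 1521
j=6: r + 5k = 1891.145 → ⌈·⌉ = 1892
j=7: r + 6k = 2261.745 → ⌈·⌉ = 2262
j=8: r + 7k = 2632.345 → ⌈·⌉ = 2633
j=9: r + 8k = 3002.945 → ⌈·⌉ = 3003
j=10: r + 9k = 3373.545 → ⌈·⌉ = 3374
j=11: r + 10k = 3744.145 → ⌈·⌉ = 3745
j=12: r + 11k = 4114.745 → ⌈·⌉ = 4115
j=13: r + 12k = 4485.345 → ⌈·⌉ = 4486
j=14: r + 13k = 4855.945 → ⌈·⌉ = 4856
j=15: r + 14k = 5226.545 → ⌈·⌉ = 5227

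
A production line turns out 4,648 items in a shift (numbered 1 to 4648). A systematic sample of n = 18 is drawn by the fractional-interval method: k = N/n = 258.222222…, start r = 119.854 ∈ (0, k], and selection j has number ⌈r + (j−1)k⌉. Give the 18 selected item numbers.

j=1: r + 0k = 119.854 → ⌈·⌉ = 120
j=2: r + 1k = 378.076222… → ⌈·⌉ = 379
j=3: r + 2k = 636.298444… → ⌈·⌉ = 637
j=4: r + 3k = 894.520666… → ⌈·⌉ = 895
j=5: r + 4k = 1152.742888… → ⌈·⌉ = 1153
j=6: r + 5k = 1410.965111… → ⌈·⌉ = 1411
j=7: r + 6k = 1669.187333… → ⌈·⌉ = 1670
j=8: r + 7k = 1927.409555… → ⌈·⌉ = 1928
j=9: r + 8k = 2185.631777… → ⌈·⌉ = 2186
j=10: r + 9k = 2443.854 → ⌈·⌉ = 2444
j=11: r + 10k = 2702.076222… → ⌈·⌉ = 2703
j=12: r + 11k = 2960.298444… → ⌈·⌉ = 2961
j=13: r + 12k = 3218.520666… → ⌈·⌉ = 3219
j=14: r + 13k = 3476.742888… → ⌈·⌉ = 3477
j=15: r + 14k = 3734.965111… → ⌈·⌉ = 3735
j=16: r + 15k = 3993.187333… → ⌈·⌉ = 3994
j=17: r + 16k = 4251.409555… → ⌈·⌉ = 4252
j=18: r + 17k = 4509.631777… → ⌈·⌉ = 4510

120, 379, 637, 895, 1153, 1411, 1670, 1928, 2186, 2444, 2703, 2961, 3219, 3477, 3735, 3994, 4252, 4510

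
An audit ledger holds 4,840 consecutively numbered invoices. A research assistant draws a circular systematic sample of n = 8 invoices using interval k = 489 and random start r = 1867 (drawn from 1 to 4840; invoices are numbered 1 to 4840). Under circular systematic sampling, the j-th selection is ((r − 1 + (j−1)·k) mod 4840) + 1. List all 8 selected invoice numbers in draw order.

Selection 1: 1867
Selection 2: 1867 + 489 = 2356
Selection 3: 2356 + 489 = 2845
Selection 4: 2845 + 489 = 3334
Selection 5: 3334 + 489 = 3823
Selection 6: 3823 + 489 = 4312
Selection 7: 4312 + 489 = 4801
Selection 8: 4801 + 489 = 5290 → 5290 − 4840 = 450

1867, 2356, 2845, 3334, 3823, 4312, 4801, 450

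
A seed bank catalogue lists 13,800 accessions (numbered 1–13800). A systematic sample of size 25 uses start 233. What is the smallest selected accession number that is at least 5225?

k = 13800/25 = 552
Steps past start: ⌈(5225 − 233)/552⌉ = ⌈4992/552⌉ = 10
Selected accession: 233 + 10×552 = 5753

5753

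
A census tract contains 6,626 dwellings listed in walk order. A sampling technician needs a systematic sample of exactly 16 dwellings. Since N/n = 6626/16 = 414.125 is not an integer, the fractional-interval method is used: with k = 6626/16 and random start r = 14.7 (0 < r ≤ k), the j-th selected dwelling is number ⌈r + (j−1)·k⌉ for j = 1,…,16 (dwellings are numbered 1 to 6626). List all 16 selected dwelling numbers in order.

15, 429, 843, 1258, 1672, 2086, 2500, 2914, 3328, 3742, 4156, 4571, 4985, 5399, 5813, 6227

j=1: r + 0k = 14.7 → ⌈·⌉ = 15
j=2: r + 1k = 428.825 → ⌈·⌉ = 429
j=3: r + 2k = 842.95 → ⌈·⌉ = 843
j=4: r + 3k = 1257.075 → ⌈·⌉ = 1258
j=5: r + 4k = 1671.2 → ⌈·⌉ = 1672
j=6: r + 5k = 2085.325 → ⌈·⌉ = 2086
j=7: r + 6k = 2499.45 → ⌈·⌉ = 2500
j=8: r + 7k = 2913.575 → ⌈·⌉ = 2914
j=9: r + 8k = 3327.7 → ⌈·⌉ = 3328
j=10: r + 9k = 3741.825 → ⌈·⌉ = 3742
j=11: r + 10k = 4155.95 → ⌈·⌉ = 4156
j=12: r + 11k = 4570.075 → ⌈·⌉ = 4571
j=13: r + 12k = 4984.2 → ⌈·⌉ = 4985
j=14: r + 13k = 5398.325 → ⌈·⌉ = 5399
j=15: r + 14k = 5812.45 → ⌈·⌉ = 5813
j=16: r + 15k = 6226.575 → ⌈·⌉ = 6227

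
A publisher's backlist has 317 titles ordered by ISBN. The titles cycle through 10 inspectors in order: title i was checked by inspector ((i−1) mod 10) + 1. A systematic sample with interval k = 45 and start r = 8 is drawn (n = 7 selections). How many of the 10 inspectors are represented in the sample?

Consecutive selections differ by k = 45, so their inspector numbers differ by 45 mod 10 = 5.
gcd(45, 10) = 5, so the sample visits 10/5 = 2 distinct residues mod 10.
Start 8 is inspector 8; the inspectors hit are 3, 8.

2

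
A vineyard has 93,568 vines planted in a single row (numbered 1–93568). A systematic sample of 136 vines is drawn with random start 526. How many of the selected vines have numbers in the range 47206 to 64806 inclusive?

26

k = 93568/136 = 688
First selection ≥ 47206: 526 + ⌈(47206−526)/688⌉·688 = 526 + 68×688 = 47310
Last selection ≤ 64806: 526 + ⌊(64806−526)/688⌋·688 = 526 + 93×688 = 64510
Count = 93 − 68 + 1 = 26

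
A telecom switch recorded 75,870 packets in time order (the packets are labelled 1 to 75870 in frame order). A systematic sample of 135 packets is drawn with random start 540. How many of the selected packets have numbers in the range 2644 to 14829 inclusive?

22

k = 75870/135 = 562
First selection ≥ 2644: 540 + ⌈(2644−540)/562⌉·562 = 540 + 4×562 = 2788
Last selection ≤ 14829: 540 + ⌊(14829−540)/562⌋·562 = 540 + 25×562 = 14590
Count = 25 − 4 + 1 = 22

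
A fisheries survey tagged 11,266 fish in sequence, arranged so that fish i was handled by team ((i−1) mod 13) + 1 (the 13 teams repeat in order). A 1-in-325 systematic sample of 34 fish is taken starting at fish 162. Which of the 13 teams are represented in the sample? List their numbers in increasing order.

Consecutive selections differ by k = 325, so their team numbers differ by 325 mod 13 = 0.
gcd(325, 13) = 13, so the sample visits 13/13 = 1 distinct residues mod 13.
Start 162 is team 6; the teams hit are 6.

6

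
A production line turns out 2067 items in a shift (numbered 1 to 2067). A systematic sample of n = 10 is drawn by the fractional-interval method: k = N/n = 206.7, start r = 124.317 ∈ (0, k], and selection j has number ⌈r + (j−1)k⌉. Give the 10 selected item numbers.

j=1: r + 0k = 124.317 → ⌈·⌉ = 125
j=2: r + 1k = 331.017 → ⌈·⌉ = 332
j=3: r + 2k = 537.717 → ⌈·⌉ = 538
j=4: r + 3k = 744.417 → ⌈·⌉ = 745
j=5: r + 4k = 951.117 → ⌈·⌉ = 952
j=6: r + 5k = 1157.817 → ⌈·⌉ = 1158
j=7: r + 6k = 1364.517 → ⌈·⌉ = 1365
j=8: r + 7k = 1571.217 → ⌈·⌉ = 1572
j=9: r + 8k = 1777.917 → ⌈·⌉ = 1778
j=10: r + 9k = 1984.617 → ⌈·⌉ = 1985

125, 332, 538, 745, 952, 1158, 1365, 1572, 1778, 1985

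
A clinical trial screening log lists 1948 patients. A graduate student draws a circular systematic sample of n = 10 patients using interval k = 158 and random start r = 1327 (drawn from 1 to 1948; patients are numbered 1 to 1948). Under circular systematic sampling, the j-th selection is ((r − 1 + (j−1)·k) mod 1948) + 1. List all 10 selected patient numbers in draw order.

1327, 1485, 1643, 1801, 11, 169, 327, 485, 643, 801

Selection 1: 1327
Selection 2: 1327 + 158 = 1485
Selection 3: 1485 + 158 = 1643
Selection 4: 1643 + 158 = 1801
Selection 5: 1801 + 158 = 1959 → 1959 − 1948 = 11
Selection 6: 11 + 158 = 169
Selection 7: 169 + 158 = 327
Selection 8: 327 + 158 = 485
Selection 9: 485 + 158 = 643
Selection 10: 643 + 158 = 801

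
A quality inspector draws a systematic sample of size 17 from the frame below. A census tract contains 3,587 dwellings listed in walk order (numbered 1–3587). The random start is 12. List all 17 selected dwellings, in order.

12, 223, 434, 645, 856, 1067, 1278, 1489, 1700, 1911, 2122, 2333, 2544, 2755, 2966, 3177, 3388

k = N/n = 3587/17 = 211
dwelling 1: 12
dwelling 2: 12 + 211 = 223
dwelling 3: 223 + 211 = 434
dwelling 4: 434 + 211 = 645
dwelling 5: 645 + 211 = 856
dwelling 6: 856 + 211 = 1067
dwelling 7: 1067 + 211 = 1278
dwelling 8: 1278 + 211 = 1489
dwelling 9: 1489 + 211 = 1700
dwelling 10: 1700 + 211 = 1911
dwelling 11: 1911 + 211 = 2122
dwelling 12: 2122 + 211 = 2333
dwelling 13: 2333 + 211 = 2544
dwelling 14: 2544 + 211 = 2755
dwelling 15: 2755 + 211 = 2966
dwelling 16: 2966 + 211 = 3177
dwelling 17: 3177 + 211 = 3388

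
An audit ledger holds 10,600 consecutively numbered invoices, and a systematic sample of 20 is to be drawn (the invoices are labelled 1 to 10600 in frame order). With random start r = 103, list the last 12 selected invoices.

4343, 4873, 5403, 5933, 6463, 6993, 7523, 8053, 8583, 9113, 9643, 10173

k = N/n = 10600/20 = 530
9th selection = 103 + 8×530 = 4343
10th: 4343 + 530 = 4873
11th: 4873 + 530 = 5403
12th: 5403 + 530 = 5933
13th: 5933 + 530 = 6463
14th: 6463 + 530 = 6993
15th: 6993 + 530 = 7523
16th: 7523 + 530 = 8053
17th: 8053 + 530 = 8583
18th: 8583 + 530 = 9113
19th: 9113 + 530 = 9643
20th: 9643 + 530 = 10173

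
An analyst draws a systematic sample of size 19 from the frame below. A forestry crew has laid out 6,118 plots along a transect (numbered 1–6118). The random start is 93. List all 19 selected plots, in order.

k = N/n = 6118/19 = 322
plot 1: 93
plot 2: 93 + 322 = 415
plot 3: 415 + 322 = 737
plot 4: 737 + 322 = 1059
plot 5: 1059 + 322 = 1381
plot 6: 1381 + 322 = 1703
plot 7: 1703 + 322 = 2025
plot 8: 2025 + 322 = 2347
plot 9: 2347 + 322 = 2669
plot 10: 2669 + 322 = 2991
plot 11: 2991 + 322 = 3313
plot 12: 3313 + 322 = 3635
plot 13: 3635 + 322 = 3957
plot 14: 3957 + 322 = 4279
plot 15: 4279 + 322 = 4601
plot 16: 4601 + 322 = 4923
plot 17: 4923 + 322 = 5245
plot 18: 5245 + 322 = 5567
plot 19: 5567 + 322 = 5889

93, 415, 737, 1059, 1381, 1703, 2025, 2347, 2669, 2991, 3313, 3635, 3957, 4279, 4601, 4923, 5245, 5567, 5889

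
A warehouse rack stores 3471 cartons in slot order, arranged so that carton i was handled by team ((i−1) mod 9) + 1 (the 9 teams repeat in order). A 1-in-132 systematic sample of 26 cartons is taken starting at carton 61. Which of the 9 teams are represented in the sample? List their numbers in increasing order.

Consecutive selections differ by k = 132, so their team numbers differ by 132 mod 9 = 6.
gcd(132, 9) = 3, so the sample visits 9/3 = 3 distinct residues mod 9.
Start 61 is team 7; the teams hit are 1, 4, 7.

1, 4, 7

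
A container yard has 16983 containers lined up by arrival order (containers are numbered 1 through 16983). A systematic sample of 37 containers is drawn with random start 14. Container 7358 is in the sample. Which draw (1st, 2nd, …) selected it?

17

k = 16983/37 = 459
position = (7358 − 14)/459 + 1 = 7344/459 + 1 = 16 + 1 = 17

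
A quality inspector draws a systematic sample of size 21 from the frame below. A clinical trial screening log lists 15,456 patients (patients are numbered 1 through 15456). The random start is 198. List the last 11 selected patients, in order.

7558, 8294, 9030, 9766, 10502, 11238, 11974, 12710, 13446, 14182, 14918

k = N/n = 15456/21 = 736
11th selection = 198 + 10×736 = 7558
12th: 7558 + 736 = 8294
13th: 8294 + 736 = 9030
14th: 9030 + 736 = 9766
15th: 9766 + 736 = 10502
16th: 10502 + 736 = 11238
17th: 11238 + 736 = 11974
18th: 11974 + 736 = 12710
19th: 12710 + 736 = 13446
20th: 13446 + 736 = 14182
21st: 14182 + 736 = 14918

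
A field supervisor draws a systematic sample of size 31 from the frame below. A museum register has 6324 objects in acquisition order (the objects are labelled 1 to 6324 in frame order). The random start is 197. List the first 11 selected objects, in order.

k = N/n = 6324/31 = 204
object 1: 197
object 2: 197 + 204 = 401
object 3: 401 + 204 = 605
object 4: 605 + 204 = 809
object 5: 809 + 204 = 1013
object 6: 1013 + 204 = 1217
object 7: 1217 + 204 = 1421
object 8: 1421 + 204 = 1625
object 9: 1625 + 204 = 1829
object 10: 1829 + 204 = 2033
object 11: 2033 + 204 = 2237

197, 401, 605, 809, 1013, 1217, 1421, 1625, 1829, 2033, 2237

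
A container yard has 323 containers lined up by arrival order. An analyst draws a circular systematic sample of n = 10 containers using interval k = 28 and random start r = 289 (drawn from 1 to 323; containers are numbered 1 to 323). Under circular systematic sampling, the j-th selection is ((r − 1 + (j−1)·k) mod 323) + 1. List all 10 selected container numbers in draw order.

289, 317, 22, 50, 78, 106, 134, 162, 190, 218

Selection 1: 289
Selection 2: 289 + 28 = 317
Selection 3: 317 + 28 = 345 → 345 − 323 = 22
Selection 4: 22 + 28 = 50
Selection 5: 50 + 28 = 78
Selection 6: 78 + 28 = 106
Selection 7: 106 + 28 = 134
Selection 8: 134 + 28 = 162
Selection 9: 162 + 28 = 190
Selection 10: 190 + 28 = 218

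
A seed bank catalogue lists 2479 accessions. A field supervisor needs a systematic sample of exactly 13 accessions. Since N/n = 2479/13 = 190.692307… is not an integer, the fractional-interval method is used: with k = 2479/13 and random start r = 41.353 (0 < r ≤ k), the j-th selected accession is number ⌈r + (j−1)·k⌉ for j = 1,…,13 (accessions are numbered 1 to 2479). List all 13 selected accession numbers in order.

42, 233, 423, 614, 805, 995, 1186, 1377, 1567, 1758, 1949, 2139, 2330

j=1: r + 0k = 41.353 → ⌈·⌉ = 42
j=2: r + 1k = 232.045307… → ⌈·⌉ = 233
j=3: r + 2k = 422.737615… → ⌈·⌉ = 423
j=4: r + 3k = 613.429923… → ⌈·⌉ = 614
j=5: r + 4k = 804.122230… → ⌈·⌉ = 805
j=6: r + 5k = 994.814538… → ⌈·⌉ = 995
j=7: r + 6k = 1185.506846… → ⌈·⌉ = 1186
j=8: r + 7k = 1376.199153… → ⌈·⌉ = 1377
j=9: r + 8k = 1566.891461… → ⌈·⌉ = 1567
j=10: r + 9k = 1757.583769… → ⌈·⌉ = 1758
j=11: r + 10k = 1948.276076… → ⌈·⌉ = 1949
j=12: r + 11k = 2138.968384… → ⌈·⌉ = 2139
j=13: r + 12k = 2329.660692… → ⌈·⌉ = 2330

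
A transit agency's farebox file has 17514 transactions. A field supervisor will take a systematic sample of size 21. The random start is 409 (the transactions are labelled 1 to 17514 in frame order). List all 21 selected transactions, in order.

k = N/n = 17514/21 = 834
transaction 1: 409
transaction 2: 409 + 834 = 1243
transaction 3: 1243 + 834 = 2077
transaction 4: 2077 + 834 = 2911
transaction 5: 2911 + 834 = 3745
transaction 6: 3745 + 834 = 4579
transaction 7: 4579 + 834 = 5413
transaction 8: 5413 + 834 = 6247
transaction 9: 6247 + 834 = 7081
transaction 10: 7081 + 834 = 7915
transaction 11: 7915 + 834 = 8749
transaction 12: 8749 + 834 = 9583
transaction 13: 9583 + 834 = 10417
transaction 14: 10417 + 834 = 11251
transaction 15: 11251 + 834 = 12085
transaction 16: 12085 + 834 = 12919
transaction 17: 12919 + 834 = 13753
transaction 18: 13753 + 834 = 14587
transaction 19: 14587 + 834 = 15421
transaction 20: 15421 + 834 = 16255
transaction 21: 16255 + 834 = 17089

409, 1243, 2077, 2911, 3745, 4579, 5413, 6247, 7081, 7915, 8749, 9583, 10417, 11251, 12085, 12919, 13753, 14587, 15421, 16255, 17089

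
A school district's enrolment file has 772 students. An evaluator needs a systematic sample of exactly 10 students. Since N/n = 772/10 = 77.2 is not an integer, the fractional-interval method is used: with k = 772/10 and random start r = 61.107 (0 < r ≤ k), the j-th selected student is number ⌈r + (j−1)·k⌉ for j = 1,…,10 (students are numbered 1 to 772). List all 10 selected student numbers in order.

62, 139, 216, 293, 370, 448, 525, 602, 679, 756

j=1: r + 0k = 61.107 → ⌈·⌉ = 62
j=2: r + 1k = 138.307 → ⌈·⌉ = 139
j=3: r + 2k = 215.507 → ⌈·⌉ = 216
j=4: r + 3k = 292.707 → ⌈·⌉ = 293
j=5: r + 4k = 369.907 → ⌈·⌉ = 370
j=6: r + 5k = 447.107 → ⌈·⌉ = 448
j=7: r + 6k = 524.307 → ⌈·⌉ = 525
j=8: r + 7k = 601.507 → ⌈·⌉ = 602
j=9: r + 8k = 678.707 → ⌈·⌉ = 679
j=10: r + 9k = 755.907 → ⌈·⌉ = 756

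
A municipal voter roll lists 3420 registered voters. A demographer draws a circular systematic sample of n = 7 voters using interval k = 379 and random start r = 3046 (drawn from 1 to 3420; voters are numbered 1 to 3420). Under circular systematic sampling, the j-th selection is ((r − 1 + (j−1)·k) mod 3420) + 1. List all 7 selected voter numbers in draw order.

Selection 1: 3046
Selection 2: 3046 + 379 = 3425 → 3425 − 3420 = 5
Selection 3: 5 + 379 = 384
Selection 4: 384 + 379 = 763
Selection 5: 763 + 379 = 1142
Selection 6: 1142 + 379 = 1521
Selection 7: 1521 + 379 = 1900

3046, 5, 384, 763, 1142, 1521, 1900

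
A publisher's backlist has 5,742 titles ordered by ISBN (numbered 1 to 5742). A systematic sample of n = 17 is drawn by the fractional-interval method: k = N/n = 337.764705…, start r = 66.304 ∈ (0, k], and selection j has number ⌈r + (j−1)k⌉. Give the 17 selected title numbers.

67, 405, 742, 1080, 1418, 1756, 2093, 2431, 2769, 3107, 3444, 3782, 4120, 4458, 4796, 5133, 5471

j=1: r + 0k = 66.304 → ⌈·⌉ = 67
j=2: r + 1k = 404.068705… → ⌈·⌉ = 405
j=3: r + 2k = 741.833411… → ⌈·⌉ = 742
j=4: r + 3k = 1079.598117… → ⌈·⌉ = 1080
j=5: r + 4k = 1417.362823… → ⌈·⌉ = 1418
j=6: r + 5k = 1755.127529… → ⌈·⌉ = 1756
j=7: r + 6k = 2092.892235… → ⌈·⌉ = 2093
j=8: r + 7k = 2430.656941… → ⌈·⌉ = 2431
j=9: r + 8k = 2768.421647… → ⌈·⌉ = 2769
j=10: r + 9k = 3106.186352… → ⌈·⌉ = 3107
j=11: r + 10k = 3443.951058… → ⌈·⌉ = 3444
j=12: r + 11k = 3781.715764… → ⌈·⌉ = 3782
j=13: r + 12k = 4119.480470… → ⌈·⌉ = 4120
j=14: r + 13k = 4457.245176… → ⌈·⌉ = 4458
j=15: r + 14k = 4795.009882… → ⌈·⌉ = 4796
j=16: r + 15k = 5132.774588… → ⌈·⌉ = 5133
j=17: r + 16k = 5470.539294… → ⌈·⌉ = 5471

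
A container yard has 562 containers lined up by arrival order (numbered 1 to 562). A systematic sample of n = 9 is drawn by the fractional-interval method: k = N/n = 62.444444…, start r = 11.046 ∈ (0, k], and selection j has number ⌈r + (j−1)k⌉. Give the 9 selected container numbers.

j=1: r + 0k = 11.046 → ⌈·⌉ = 12
j=2: r + 1k = 73.490444… → ⌈·⌉ = 74
j=3: r + 2k = 135.934888… → ⌈·⌉ = 136
j=4: r + 3k = 198.379333… → ⌈·⌉ = 199
j=5: r + 4k = 260.823777… → ⌈·⌉ = 261
j=6: r + 5k = 323.268222… → ⌈·⌉ = 324
j=7: r + 6k = 385.712666… → ⌈·⌉ = 386
j=8: r + 7k = 448.157111… → ⌈·⌉ = 449
j=9: r + 8k = 510.601555… → ⌈·⌉ = 511

12, 74, 136, 199, 261, 324, 386, 449, 511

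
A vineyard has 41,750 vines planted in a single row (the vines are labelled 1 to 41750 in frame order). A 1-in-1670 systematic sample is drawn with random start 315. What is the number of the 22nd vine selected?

k = 1670
22nd selection = r + (22−1)·k = 315 + 21×1670 = 315 + 35070 = 35385

35385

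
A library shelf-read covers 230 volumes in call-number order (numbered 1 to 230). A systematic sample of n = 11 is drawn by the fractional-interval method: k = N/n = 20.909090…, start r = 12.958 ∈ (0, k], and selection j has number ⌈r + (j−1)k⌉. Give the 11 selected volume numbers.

13, 34, 55, 76, 97, 118, 139, 160, 181, 202, 223

j=1: r + 0k = 12.958 → ⌈·⌉ = 13
j=2: r + 1k = 33.867090… → ⌈·⌉ = 34
j=3: r + 2k = 54.776181… → ⌈·⌉ = 55
j=4: r + 3k = 75.685272… → ⌈·⌉ = 76
j=5: r + 4k = 96.594363… → ⌈·⌉ = 97
j=6: r + 5k = 117.503454… → ⌈·⌉ = 118
j=7: r + 6k = 138.412545… → ⌈·⌉ = 139
j=8: r + 7k = 159.321636… → ⌈·⌉ = 160
j=9: r + 8k = 180.230727… → ⌈·⌉ = 181
j=10: r + 9k = 201.139818… → ⌈·⌉ = 202
j=11: r + 10k = 222.048909… → ⌈·⌉ = 223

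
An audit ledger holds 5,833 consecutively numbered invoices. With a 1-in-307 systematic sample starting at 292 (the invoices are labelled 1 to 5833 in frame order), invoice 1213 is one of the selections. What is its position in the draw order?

4

k = 307
position = (1213 − 292)/307 + 1 = 921/307 + 1 = 3 + 1 = 4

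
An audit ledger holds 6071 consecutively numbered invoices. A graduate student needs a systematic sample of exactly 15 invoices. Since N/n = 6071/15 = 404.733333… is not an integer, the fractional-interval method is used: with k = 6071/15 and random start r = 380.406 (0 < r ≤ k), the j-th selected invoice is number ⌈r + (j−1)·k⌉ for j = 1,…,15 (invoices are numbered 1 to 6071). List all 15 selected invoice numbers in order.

j=1: r + 0k = 380.406 → ⌈·⌉ = 381
j=2: r + 1k = 785.139333… → ⌈·⌉ = 786
j=3: r + 2k = 1189.872666… → ⌈·⌉ = 1190
j=4: r + 3k = 1594.606 → ⌈·⌉ = 1595
j=5: r + 4k = 1999.339333… → ⌈·⌉ = 2000
j=6: r + 5k = 2404.072666… → ⌈·⌉ = 2405
j=7: r + 6k = 2808.806 → ⌈·⌉ = 2809
j=8: r + 7k = 3213.539333… → ⌈·⌉ = 3214
j=9: r + 8k = 3618.272666… → ⌈·⌉ = 3619
j=10: r + 9k = 4023.006 → ⌈·⌉ = 4024
j=11: r + 10k = 4427.739333… → ⌈·⌉ = 4428
j=12: r + 11k = 4832.472666… → ⌈·⌉ = 4833
j=13: r + 12k = 5237.206 → ⌈·⌉ = 5238
j=14: r + 13k = 5641.939333… → ⌈·⌉ = 5642
j=15: r + 14k = 6046.672666… → ⌈·⌉ = 6047

381, 786, 1190, 1595, 2000, 2405, 2809, 3214, 3619, 4024, 4428, 4833, 5238, 5642, 6047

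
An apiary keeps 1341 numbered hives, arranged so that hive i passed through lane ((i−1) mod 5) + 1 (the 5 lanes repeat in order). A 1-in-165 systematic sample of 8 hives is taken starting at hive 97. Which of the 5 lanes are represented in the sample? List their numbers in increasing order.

2

Consecutive selections differ by k = 165, so their lane numbers differ by 165 mod 5 = 0.
gcd(165, 5) = 5, so the sample visits 5/5 = 1 distinct residues mod 5.
Start 97 is lane 2; the lanes hit are 2.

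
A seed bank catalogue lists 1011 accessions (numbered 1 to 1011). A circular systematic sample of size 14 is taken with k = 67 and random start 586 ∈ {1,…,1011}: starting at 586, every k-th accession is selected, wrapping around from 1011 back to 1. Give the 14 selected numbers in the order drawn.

Selection 1: 586
Selection 2: 586 + 67 = 653
Selection 3: 653 + 67 = 720
Selection 4: 720 + 67 = 787
Selection 5: 787 + 67 = 854
Selection 6: 854 + 67 = 921
Selection 7: 921 + 67 = 988
Selection 8: 988 + 67 = 1055 → 1055 − 1011 = 44
Selection 9: 44 + 67 = 111
Selection 10: 111 + 67 = 178
Selection 11: 178 + 67 = 245
Selection 12: 245 + 67 = 312
Selection 13: 312 + 67 = 379
Selection 14: 379 + 67 = 446

586, 653, 720, 787, 854, 921, 988, 44, 111, 178, 245, 312, 379, 446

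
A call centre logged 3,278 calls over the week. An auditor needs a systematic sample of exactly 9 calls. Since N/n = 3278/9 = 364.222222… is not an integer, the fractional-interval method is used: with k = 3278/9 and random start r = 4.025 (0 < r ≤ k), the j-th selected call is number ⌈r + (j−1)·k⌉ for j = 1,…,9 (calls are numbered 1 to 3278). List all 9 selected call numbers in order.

5, 369, 733, 1097, 1461, 1826, 2190, 2554, 2918

j=1: r + 0k = 4.025 → ⌈·⌉ = 5
j=2: r + 1k = 368.247222… → ⌈·⌉ = 369
j=3: r + 2k = 732.469444… → ⌈·⌉ = 733
j=4: r + 3k = 1096.691666… → ⌈·⌉ = 1097
j=5: r + 4k = 1460.913888… → ⌈·⌉ = 1461
j=6: r + 5k = 1825.136111… → ⌈·⌉ = 1826
j=7: r + 6k = 2189.358333… → ⌈·⌉ = 2190
j=8: r + 7k = 2553.580555… → ⌈·⌉ = 2554
j=9: r + 8k = 2917.802777… → ⌈·⌉ = 2918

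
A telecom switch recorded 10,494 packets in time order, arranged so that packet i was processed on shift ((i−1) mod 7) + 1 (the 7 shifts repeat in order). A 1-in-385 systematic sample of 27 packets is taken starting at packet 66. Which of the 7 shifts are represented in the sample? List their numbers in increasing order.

3

Consecutive selections differ by k = 385, so their shift numbers differ by 385 mod 7 = 0.
gcd(385, 7) = 7, so the sample visits 7/7 = 1 distinct residues mod 7.
Start 66 is shift 3; the shifts hit are 3.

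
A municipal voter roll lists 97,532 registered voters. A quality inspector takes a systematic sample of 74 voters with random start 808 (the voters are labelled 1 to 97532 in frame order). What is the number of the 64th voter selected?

k = 97532/74 = 1318
64th selection = r + (64−1)·k = 808 + 63×1318 = 808 + 83034 = 83842

83842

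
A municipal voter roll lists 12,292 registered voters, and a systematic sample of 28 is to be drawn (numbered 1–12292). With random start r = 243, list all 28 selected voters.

k = N/n = 12292/28 = 439
voter 1: 243
voter 2: 243 + 439 = 682
voter 3: 682 + 439 = 1121
voter 4: 1121 + 439 = 1560
voter 5: 1560 + 439 = 1999
voter 6: 1999 + 439 = 2438
voter 7: 2438 + 439 = 2877
voter 8: 2877 + 439 = 3316
voter 9: 3316 + 439 = 3755
voter 10: 3755 + 439 = 4194
voter 11: 4194 + 439 = 4633
voter 12: 4633 + 439 = 5072
voter 13: 5072 + 439 = 5511
voter 14: 5511 + 439 = 5950
voter 15: 5950 + 439 = 6389
voter 16: 6389 + 439 = 6828
voter 17: 6828 + 439 = 7267
voter 18: 7267 + 439 = 7706
voter 19: 7706 + 439 = 8145
voter 20: 8145 + 439 = 8584
voter 21: 8584 + 439 = 9023
voter 22: 9023 + 439 = 9462
voter 23: 9462 + 439 = 9901
voter 24: 9901 + 439 = 10340
voter 25: 10340 + 439 = 10779
voter 26: 10779 + 439 = 11218
voter 27: 11218 + 439 = 11657
voter 28: 11657 + 439 = 12096

243, 682, 1121, 1560, 1999, 2438, 2877, 3316, 3755, 4194, 4633, 5072, 5511, 5950, 6389, 6828, 7267, 7706, 8145, 8584, 9023, 9462, 9901, 10340, 10779, 11218, 11657, 12096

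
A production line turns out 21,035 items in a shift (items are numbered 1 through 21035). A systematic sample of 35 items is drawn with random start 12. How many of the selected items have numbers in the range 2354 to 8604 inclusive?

k = 21035/35 = 601
First selection ≥ 2354: 12 + ⌈(2354−12)/601⌉·601 = 12 + 4×601 = 2416
Last selection ≤ 8604: 12 + ⌊(8604−12)/601⌋·601 = 12 + 14×601 = 8426
Count = 14 − 4 + 1 = 11

11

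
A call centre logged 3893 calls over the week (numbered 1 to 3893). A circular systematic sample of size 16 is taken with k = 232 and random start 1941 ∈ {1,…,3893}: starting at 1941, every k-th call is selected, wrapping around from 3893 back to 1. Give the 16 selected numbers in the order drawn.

Selection 1: 1941
Selection 2: 1941 + 232 = 2173
Selection 3: 2173 + 232 = 2405
Selection 4: 2405 + 232 = 2637
Selection 5: 2637 + 232 = 2869
Selection 6: 2869 + 232 = 3101
Selection 7: 3101 + 232 = 3333
Selection 8: 3333 + 232 = 3565
Selection 9: 3565 + 232 = 3797
Selection 10: 3797 + 232 = 4029 → 4029 − 3893 = 136
Selection 11: 136 + 232 = 368
Selection 12: 368 + 232 = 600
Selection 13: 600 + 232 = 832
Selection 14: 832 + 232 = 1064
Selection 15: 1064 + 232 = 1296
Selection 16: 1296 + 232 = 1528

1941, 2173, 2405, 2637, 2869, 3101, 3333, 3565, 3797, 136, 368, 600, 832, 1064, 1296, 1528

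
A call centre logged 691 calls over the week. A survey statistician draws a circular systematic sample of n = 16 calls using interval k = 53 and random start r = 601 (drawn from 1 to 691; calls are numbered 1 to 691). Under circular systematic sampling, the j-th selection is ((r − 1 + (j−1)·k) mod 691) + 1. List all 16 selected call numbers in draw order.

601, 654, 16, 69, 122, 175, 228, 281, 334, 387, 440, 493, 546, 599, 652, 14

Selection 1: 601
Selection 2: 601 + 53 = 654
Selection 3: 654 + 53 = 707 → 707 − 691 = 16
Selection 4: 16 + 53 = 69
Selection 5: 69 + 53 = 122
Selection 6: 122 + 53 = 175
Selection 7: 175 + 53 = 228
Selection 8: 228 + 53 = 281
Selection 9: 281 + 53 = 334
Selection 10: 334 + 53 = 387
Selection 11: 387 + 53 = 440
Selection 12: 440 + 53 = 493
Selection 13: 493 + 53 = 546
Selection 14: 546 + 53 = 599
Selection 15: 599 + 53 = 652
Selection 16: 652 + 53 = 705 → 705 − 691 = 14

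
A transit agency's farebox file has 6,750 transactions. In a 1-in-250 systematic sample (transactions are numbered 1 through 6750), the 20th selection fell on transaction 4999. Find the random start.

249

k = 250
r = 4999 − (20−1)×250 = 4999 − 4750 = 249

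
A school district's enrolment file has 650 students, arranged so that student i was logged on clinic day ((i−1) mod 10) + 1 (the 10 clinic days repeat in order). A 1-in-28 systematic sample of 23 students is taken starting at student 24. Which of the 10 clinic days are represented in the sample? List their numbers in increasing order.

2, 4, 6, 8, 10

Consecutive selections differ by k = 28, so their clinic day numbers differ by 28 mod 10 = 8.
gcd(28, 10) = 2, so the sample visits 10/2 = 5 distinct residues mod 10.
Start 24 is clinic day 4; the clinic days hit are 2, 4, 6, 8, 10.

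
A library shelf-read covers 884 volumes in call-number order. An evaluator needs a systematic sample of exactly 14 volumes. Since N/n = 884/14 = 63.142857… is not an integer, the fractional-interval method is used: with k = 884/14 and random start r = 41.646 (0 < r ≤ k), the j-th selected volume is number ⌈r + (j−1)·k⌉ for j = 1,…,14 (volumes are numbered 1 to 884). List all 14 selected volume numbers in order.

42, 105, 168, 232, 295, 358, 421, 484, 547, 610, 674, 737, 800, 863

j=1: r + 0k = 41.646 → ⌈·⌉ = 42
j=2: r + 1k = 104.788857… → ⌈·⌉ = 105
j=3: r + 2k = 167.931714… → ⌈·⌉ = 168
j=4: r + 3k = 231.074571… → ⌈·⌉ = 232
j=5: r + 4k = 294.217428… → ⌈·⌉ = 295
j=6: r + 5k = 357.360285… → ⌈·⌉ = 358
j=7: r + 6k = 420.503142… → ⌈·⌉ = 421
j=8: r + 7k = 483.646 → ⌈·⌉ = 484
j=9: r + 8k = 546.788857… → ⌈·⌉ = 547
j=10: r + 9k = 609.931714… → ⌈·⌉ = 610
j=11: r + 10k = 673.074571… → ⌈·⌉ = 674
j=12: r + 11k = 736.217428… → ⌈·⌉ = 737
j=13: r + 12k = 799.360285… → ⌈·⌉ = 800
j=14: r + 13k = 862.503142… → ⌈·⌉ = 863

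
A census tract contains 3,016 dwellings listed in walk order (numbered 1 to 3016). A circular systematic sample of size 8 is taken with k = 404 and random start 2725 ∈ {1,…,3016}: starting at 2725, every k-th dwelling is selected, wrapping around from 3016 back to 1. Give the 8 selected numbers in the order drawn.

Selection 1: 2725
Selection 2: 2725 + 404 = 3129 → 3129 − 3016 = 113
Selection 3: 113 + 404 = 517
Selection 4: 517 + 404 = 921
Selection 5: 921 + 404 = 1325
Selection 6: 1325 + 404 = 1729
Selection 7: 1729 + 404 = 2133
Selection 8: 2133 + 404 = 2537

2725, 113, 517, 921, 1325, 1729, 2133, 2537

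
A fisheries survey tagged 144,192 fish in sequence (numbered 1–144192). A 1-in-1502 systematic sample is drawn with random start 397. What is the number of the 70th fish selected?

104035

k = 1502
70th selection = r + (70−1)·k = 397 + 69×1502 = 397 + 103638 = 104035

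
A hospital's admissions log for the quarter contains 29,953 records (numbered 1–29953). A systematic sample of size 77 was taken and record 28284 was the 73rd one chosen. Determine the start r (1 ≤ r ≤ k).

k = 29953/77 = 389
r = 28284 − (73−1)×389 = 28284 − 28008 = 276

276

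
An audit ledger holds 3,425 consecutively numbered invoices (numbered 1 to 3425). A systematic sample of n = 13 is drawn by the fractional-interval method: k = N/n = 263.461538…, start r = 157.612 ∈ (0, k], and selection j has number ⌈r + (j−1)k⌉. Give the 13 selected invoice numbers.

158, 422, 685, 948, 1212, 1475, 1739, 2002, 2266, 2529, 2793, 3056, 3320

j=1: r + 0k = 157.612 → ⌈·⌉ = 158
j=2: r + 1k = 421.073538… → ⌈·⌉ = 422
j=3: r + 2k = 684.535076… → ⌈·⌉ = 685
j=4: r + 3k = 947.996615… → ⌈·⌉ = 948
j=5: r + 4k = 1211.458153… → ⌈·⌉ = 1212
j=6: r + 5k = 1474.919692… → ⌈·⌉ = 1475
j=7: r + 6k = 1738.381230… → ⌈·⌉ = 1739
j=8: r + 7k = 2001.842769… → ⌈·⌉ = 2002
j=9: r + 8k = 2265.304307… → ⌈·⌉ = 2266
j=10: r + 9k = 2528.765846… → ⌈·⌉ = 2529
j=11: r + 10k = 2792.227384… → ⌈·⌉ = 2793
j=12: r + 11k = 3055.688923… → ⌈·⌉ = 3056
j=13: r + 12k = 3319.150461… → ⌈·⌉ = 3320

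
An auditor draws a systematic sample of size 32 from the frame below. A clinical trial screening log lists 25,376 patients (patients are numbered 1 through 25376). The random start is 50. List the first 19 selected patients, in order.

k = N/n = 25376/32 = 793
patient 1: 50
patient 2: 50 + 793 = 843
patient 3: 843 + 793 = 1636
patient 4: 1636 + 793 = 2429
patient 5: 2429 + 793 = 3222
patient 6: 3222 + 793 = 4015
patient 7: 4015 + 793 = 4808
patient 8: 4808 + 793 = 5601
patient 9: 5601 + 793 = 6394
patient 10: 6394 + 793 = 7187
patient 11: 7187 + 793 = 7980
patient 12: 7980 + 793 = 8773
patient 13: 8773 + 793 = 9566
patient 14: 9566 + 793 = 10359
patient 15: 10359 + 793 = 11152
patient 16: 11152 + 793 = 11945
patient 17: 11945 + 793 = 12738
patient 18: 12738 + 793 = 13531
patient 19: 13531 + 793 = 14324

50, 843, 1636, 2429, 3222, 4015, 4808, 5601, 6394, 7187, 7980, 8773, 9566, 10359, 11152, 11945, 12738, 13531, 14324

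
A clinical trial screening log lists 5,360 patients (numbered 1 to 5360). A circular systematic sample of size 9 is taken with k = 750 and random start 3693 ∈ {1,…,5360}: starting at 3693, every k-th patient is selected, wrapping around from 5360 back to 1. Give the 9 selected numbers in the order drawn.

Selection 1: 3693
Selection 2: 3693 + 750 = 4443
Selection 3: 4443 + 750 = 5193
Selection 4: 5193 + 750 = 5943 → 5943 − 5360 = 583
Selection 5: 583 + 750 = 1333
Selection 6: 1333 + 750 = 2083
Selection 7: 2083 + 750 = 2833
Selection 8: 2833 + 750 = 3583
Selection 9: 3583 + 750 = 4333

3693, 4443, 5193, 583, 1333, 2083, 2833, 3583, 4333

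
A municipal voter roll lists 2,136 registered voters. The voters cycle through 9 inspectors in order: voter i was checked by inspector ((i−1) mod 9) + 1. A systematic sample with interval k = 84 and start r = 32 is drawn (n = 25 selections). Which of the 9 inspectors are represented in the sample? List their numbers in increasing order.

2, 5, 8

Consecutive selections differ by k = 84, so their inspector numbers differ by 84 mod 9 = 3.
gcd(84, 9) = 3, so the sample visits 9/3 = 3 distinct residues mod 9.
Start 32 is inspector 5; the inspectors hit are 2, 5, 8.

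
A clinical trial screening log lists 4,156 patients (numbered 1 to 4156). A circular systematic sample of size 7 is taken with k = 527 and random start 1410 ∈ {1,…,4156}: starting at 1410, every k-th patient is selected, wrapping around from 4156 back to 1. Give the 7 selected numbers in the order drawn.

1410, 1937, 2464, 2991, 3518, 4045, 416

Selection 1: 1410
Selection 2: 1410 + 527 = 1937
Selection 3: 1937 + 527 = 2464
Selection 4: 2464 + 527 = 2991
Selection 5: 2991 + 527 = 3518
Selection 6: 3518 + 527 = 4045
Selection 7: 4045 + 527 = 4572 → 4572 − 4156 = 416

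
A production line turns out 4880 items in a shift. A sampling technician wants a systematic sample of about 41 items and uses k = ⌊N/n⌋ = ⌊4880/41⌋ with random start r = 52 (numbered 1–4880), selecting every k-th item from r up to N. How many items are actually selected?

k = ⌊4880/41⌋ = 119
Achieved size = ⌊(4880 − 52)/119⌋ + 1 = ⌊4828/119⌋ + 1 = 40 + 1 = 41
(last selection: 52 + 40×119 = 4812 ≤ 4880; next would be 4931 > 4880)

41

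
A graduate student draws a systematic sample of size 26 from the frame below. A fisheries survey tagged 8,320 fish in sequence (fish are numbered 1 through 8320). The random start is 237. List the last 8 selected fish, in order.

5997, 6317, 6637, 6957, 7277, 7597, 7917, 8237

k = N/n = 8320/26 = 320
19th selection = 237 + 18×320 = 5997
20th: 5997 + 320 = 6317
21st: 6317 + 320 = 6637
22nd: 6637 + 320 = 6957
23rd: 6957 + 320 = 7277
24th: 7277 + 320 = 7597
25th: 7597 + 320 = 7917
26th: 7917 + 320 = 8237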